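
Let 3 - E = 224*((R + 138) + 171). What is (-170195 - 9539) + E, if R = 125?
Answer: -276947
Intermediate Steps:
E = -97213 (E = 3 - 224*((125 + 138) + 171) = 3 - 224*(263 + 171) = 3 - 224*434 = 3 - 1*97216 = 3 - 97216 = -97213)
(-170195 - 9539) + E = (-170195 - 9539) - 97213 = -179734 - 97213 = -276947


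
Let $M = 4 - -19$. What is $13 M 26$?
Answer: $7774$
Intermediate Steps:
$M = 23$ ($M = 4 + 19 = 23$)
$13 M 26 = 13 \cdot 23 \cdot 26 = 299 \cdot 26 = 7774$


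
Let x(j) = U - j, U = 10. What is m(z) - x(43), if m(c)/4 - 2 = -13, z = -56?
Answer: -11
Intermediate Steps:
x(j) = 10 - j
m(c) = -44 (m(c) = 8 + 4*(-13) = 8 - 52 = -44)
m(z) - x(43) = -44 - (10 - 1*43) = -44 - (10 - 43) = -44 - 1*(-33) = -44 + 33 = -11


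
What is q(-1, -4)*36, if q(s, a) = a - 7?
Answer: -396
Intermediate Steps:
q(s, a) = -7 + a
q(-1, -4)*36 = (-7 - 4)*36 = -11*36 = -396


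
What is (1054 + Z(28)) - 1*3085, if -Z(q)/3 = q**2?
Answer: -4383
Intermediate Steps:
Z(q) = -3*q**2
(1054 + Z(28)) - 1*3085 = (1054 - 3*28**2) - 1*3085 = (1054 - 3*784) - 3085 = (1054 - 2352) - 3085 = -1298 - 3085 = -4383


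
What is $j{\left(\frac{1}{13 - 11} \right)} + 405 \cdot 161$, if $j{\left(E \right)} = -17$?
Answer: $65188$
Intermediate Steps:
$j{\left(\frac{1}{13 - 11} \right)} + 405 \cdot 161 = -17 + 405 \cdot 161 = -17 + 65205 = 65188$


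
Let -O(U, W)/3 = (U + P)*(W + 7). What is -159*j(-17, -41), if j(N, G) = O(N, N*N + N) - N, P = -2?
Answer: -2531280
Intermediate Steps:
O(U, W) = -3*(-2 + U)*(7 + W) (O(U, W) = -3*(U - 2)*(W + 7) = -3*(-2 + U)*(7 + W))
j(N, G) = 42 - 16*N + 6*N² - 3*N*(N + N²) (j(N, G) = (42 - 21*N + 6*(N*N + N) - 3*N*(N*N + N)) - N = (42 - 21*N + 6*(N² + N) - 3*N*(N² + N)) - N = (42 - 21*N + 6*(N + N²) - 3*N*(N + N²)) - N = (42 - 21*N + (6*N + 6*N²) - 3*N*(N + N²)) - N = (42 - 15*N + 6*N² - 3*N*(N + N²)) - N = 42 - 16*N + 6*N² - 3*N*(N + N²))
-159*j(-17, -41) = -159*(42 - 16*(-17) - 3*(-17)³ + 3*(-17)²) = -159*(42 + 272 - 3*(-4913) + 3*289) = -159*(42 + 272 + 14739 + 867) = -159*15920 = -2531280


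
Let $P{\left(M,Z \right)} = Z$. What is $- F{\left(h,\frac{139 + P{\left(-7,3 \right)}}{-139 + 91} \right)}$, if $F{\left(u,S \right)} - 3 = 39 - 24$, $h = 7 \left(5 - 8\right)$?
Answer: $-18$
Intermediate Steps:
$h = -21$ ($h = 7 \left(-3\right) = -21$)
$F{\left(u,S \right)} = 18$ ($F{\left(u,S \right)} = 3 + \left(39 - 24\right) = 3 + 15 = 18$)
$- F{\left(h,\frac{139 + P{\left(-7,3 \right)}}{-139 + 91} \right)} = \left(-1\right) 18 = -18$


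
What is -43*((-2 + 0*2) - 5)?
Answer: 301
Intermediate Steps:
-43*((-2 + 0*2) - 5) = -43*((-2 + 0) - 5) = -43*(-2 - 5) = -43*(-7) = 301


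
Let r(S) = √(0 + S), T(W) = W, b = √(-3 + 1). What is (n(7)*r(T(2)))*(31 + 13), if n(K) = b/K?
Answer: 88*I/7 ≈ 12.571*I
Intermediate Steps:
b = I*√2 (b = √(-2) = I*√2 ≈ 1.4142*I)
n(K) = I*√2/K (n(K) = (I*√2)/K = I*√2/K)
r(S) = √S
(n(7)*r(T(2)))*(31 + 13) = ((I*√2/7)*√2)*(31 + 13) = ((I*√2*(⅐))*√2)*44 = ((I*√2/7)*√2)*44 = (2*I/7)*44 = 88*I/7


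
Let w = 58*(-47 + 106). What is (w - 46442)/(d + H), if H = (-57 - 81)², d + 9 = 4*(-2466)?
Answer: -4780/1019 ≈ -4.6909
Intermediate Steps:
w = 3422 (w = 58*59 = 3422)
d = -9873 (d = -9 + 4*(-2466) = -9 - 9864 = -9873)
H = 19044 (H = (-138)² = 19044)
(w - 46442)/(d + H) = (3422 - 46442)/(-9873 + 19044) = -43020/9171 = -43020*1/9171 = -4780/1019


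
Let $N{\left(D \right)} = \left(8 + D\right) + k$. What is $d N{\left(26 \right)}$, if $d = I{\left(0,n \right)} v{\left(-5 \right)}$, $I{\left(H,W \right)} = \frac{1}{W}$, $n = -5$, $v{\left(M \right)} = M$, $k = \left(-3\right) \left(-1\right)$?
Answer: $37$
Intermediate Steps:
$k = 3$
$N{\left(D \right)} = 11 + D$ ($N{\left(D \right)} = \left(8 + D\right) + 3 = 11 + D$)
$d = 1$ ($d = \frac{1}{-5} \left(-5\right) = \left(- \frac{1}{5}\right) \left(-5\right) = 1$)
$d N{\left(26 \right)} = 1 \left(11 + 26\right) = 1 \cdot 37 = 37$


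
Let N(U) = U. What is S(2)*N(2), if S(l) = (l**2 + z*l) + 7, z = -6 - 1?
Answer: -6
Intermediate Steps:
z = -7
S(l) = 7 + l**2 - 7*l (S(l) = (l**2 - 7*l) + 7 = 7 + l**2 - 7*l)
S(2)*N(2) = (7 + 2**2 - 7*2)*2 = (7 + 4 - 14)*2 = -3*2 = -6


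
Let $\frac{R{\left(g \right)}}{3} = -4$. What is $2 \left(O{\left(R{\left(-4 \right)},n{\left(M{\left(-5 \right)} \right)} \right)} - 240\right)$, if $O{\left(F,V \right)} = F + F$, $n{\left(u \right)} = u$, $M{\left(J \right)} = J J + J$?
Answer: $-528$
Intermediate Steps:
$R{\left(g \right)} = -12$ ($R{\left(g \right)} = 3 \left(-4\right) = -12$)
$M{\left(J \right)} = J + J^{2}$ ($M{\left(J \right)} = J^{2} + J = J + J^{2}$)
$O{\left(F,V \right)} = 2 F$
$2 \left(O{\left(R{\left(-4 \right)},n{\left(M{\left(-5 \right)} \right)} \right)} - 240\right) = 2 \left(2 \left(-12\right) - 240\right) = 2 \left(-24 - 240\right) = 2 \left(-264\right) = -528$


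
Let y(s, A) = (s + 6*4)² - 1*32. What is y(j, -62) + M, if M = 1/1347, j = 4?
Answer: 1012945/1347 ≈ 752.00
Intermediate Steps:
y(s, A) = -32 + (24 + s)² (y(s, A) = (s + 24)² - 32 = (24 + s)² - 32 = -32 + (24 + s)²)
M = 1/1347 ≈ 0.00074239
y(j, -62) + M = (-32 + (24 + 4)²) + 1/1347 = (-32 + 28²) + 1/1347 = (-32 + 784) + 1/1347 = 752 + 1/1347 = 1012945/1347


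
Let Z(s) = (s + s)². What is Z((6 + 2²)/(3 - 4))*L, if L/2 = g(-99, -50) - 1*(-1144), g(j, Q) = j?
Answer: 836000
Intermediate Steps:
Z(s) = 4*s² (Z(s) = (2*s)² = 4*s²)
L = 2090 (L = 2*(-99 - 1*(-1144)) = 2*(-99 + 1144) = 2*1045 = 2090)
Z((6 + 2²)/(3 - 4))*L = (4*((6 + 2²)/(3 - 4))²)*2090 = (4*((6 + 4)/(-1))²)*2090 = (4*(10*(-1))²)*2090 = (4*(-10)²)*2090 = (4*100)*2090 = 400*2090 = 836000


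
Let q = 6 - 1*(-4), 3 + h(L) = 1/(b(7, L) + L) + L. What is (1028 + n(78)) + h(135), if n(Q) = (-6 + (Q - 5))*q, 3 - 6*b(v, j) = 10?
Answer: 1469496/803 ≈ 1830.0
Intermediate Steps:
b(v, j) = -7/6 (b(v, j) = 1/2 - 1/6*10 = 1/2 - 5/3 = -7/6)
h(L) = -3 + L + 1/(-7/6 + L) (h(L) = -3 + (1/(-7/6 + L) + L) = -3 + (L + 1/(-7/6 + L)) = -3 + L + 1/(-7/6 + L))
q = 10 (q = 6 + 4 = 10)
n(Q) = -110 + 10*Q (n(Q) = (-6 + (Q - 5))*10 = (-6 + (-5 + Q))*10 = (-11 + Q)*10 = -110 + 10*Q)
(1028 + n(78)) + h(135) = (1028 + (-110 + 10*78)) + (27 - 25*135 + 6*135**2)/(-7 + 6*135) = (1028 + (-110 + 780)) + (27 - 3375 + 6*18225)/(-7 + 810) = (1028 + 670) + (27 - 3375 + 109350)/803 = 1698 + (1/803)*106002 = 1698 + 106002/803 = 1469496/803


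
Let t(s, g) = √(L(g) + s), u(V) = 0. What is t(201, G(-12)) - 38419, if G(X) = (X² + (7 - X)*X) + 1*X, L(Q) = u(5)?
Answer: -38419 + √201 ≈ -38405.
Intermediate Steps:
L(Q) = 0
G(X) = X + X² + X*(7 - X) (G(X) = (X² + X*(7 - X)) + X = X + X² + X*(7 - X))
t(s, g) = √s (t(s, g) = √(0 + s) = √s)
t(201, G(-12)) - 38419 = √201 - 38419 = -38419 + √201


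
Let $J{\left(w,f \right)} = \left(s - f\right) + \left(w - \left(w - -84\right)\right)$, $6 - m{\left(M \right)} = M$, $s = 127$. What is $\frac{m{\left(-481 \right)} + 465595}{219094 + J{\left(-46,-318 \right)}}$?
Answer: $\frac{466082}{219455} \approx 2.1238$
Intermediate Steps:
$m{\left(M \right)} = 6 - M$
$J{\left(w,f \right)} = 43 - f$ ($J{\left(w,f \right)} = \left(127 - f\right) + \left(w - \left(w - -84\right)\right) = \left(127 - f\right) + \left(w - \left(w + 84\right)\right) = \left(127 - f\right) + \left(w - \left(84 + w\right)\right) = \left(127 - f\right) - 84 = 43 - f$)
$\frac{m{\left(-481 \right)} + 465595}{219094 + J{\left(-46,-318 \right)}} = \frac{\left(6 - -481\right) + 465595}{219094 + \left(43 - -318\right)} = \frac{\left(6 + 481\right) + 465595}{219094 + \left(43 + 318\right)} = \frac{487 + 465595}{219094 + 361} = \frac{466082}{219455}$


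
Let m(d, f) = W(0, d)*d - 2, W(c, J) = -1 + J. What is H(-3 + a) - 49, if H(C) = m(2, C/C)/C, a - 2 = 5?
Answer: -49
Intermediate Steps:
a = 7 (a = 2 + 5 = 7)
m(d, f) = -2 + d*(-1 + d) (m(d, f) = (-1 + d)*d - 2 = d*(-1 + d) - 2 = -2 + d*(-1 + d))
H(C) = 0 (H(C) = (-2 + 2*(-1 + 2))/C = (-2 + 2*1)/C = (-2 + 2)/C = 0/C = 0)
H(-3 + a) - 49 = 0 - 49 = -49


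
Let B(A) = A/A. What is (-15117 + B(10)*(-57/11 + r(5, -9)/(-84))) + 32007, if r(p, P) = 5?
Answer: 15601517/924 ≈ 16885.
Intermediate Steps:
B(A) = 1
(-15117 + B(10)*(-57/11 + r(5, -9)/(-84))) + 32007 = (-15117 + 1*(-57/11 + 5/(-84))) + 32007 = (-15117 + 1*(-57*1/11 + 5*(-1/84))) + 32007 = (-15117 + 1*(-57/11 - 5/84)) + 32007 = (-15117 + 1*(-4843/924)) + 32007 = (-15117 - 4843/924) + 32007 = -13972951/924 + 32007 = 15601517/924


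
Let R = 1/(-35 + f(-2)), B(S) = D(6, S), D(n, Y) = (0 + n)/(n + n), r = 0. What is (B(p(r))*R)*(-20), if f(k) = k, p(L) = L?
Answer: 10/37 ≈ 0.27027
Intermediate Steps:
D(n, Y) = ½ (D(n, Y) = n/((2*n)) = n*(1/(2*n)) = ½)
B(S) = ½
R = -1/37 (R = 1/(-35 - 2) = 1/(-37) = -1/37 ≈ -0.027027)
(B(p(r))*R)*(-20) = ((½)*(-1/37))*(-20) = -1/74*(-20) = 10/37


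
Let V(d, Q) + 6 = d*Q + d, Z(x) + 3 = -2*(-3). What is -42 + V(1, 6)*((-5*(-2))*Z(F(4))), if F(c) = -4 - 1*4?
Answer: -12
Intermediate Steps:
F(c) = -8 (F(c) = -4 - 4 = -8)
Z(x) = 3 (Z(x) = -3 - 2*(-3) = -3 + 6 = 3)
V(d, Q) = -6 + d + Q*d (V(d, Q) = -6 + (d*Q + d) = -6 + (Q*d + d) = -6 + (d + Q*d) = -6 + d + Q*d)
-42 + V(1, 6)*((-5*(-2))*Z(F(4))) = -42 + (-6 + 1 + 6*1)*(-5*(-2)*3) = -42 + (-6 + 1 + 6)*(10*3) = -42 + 1*30 = -42 + 30 = -12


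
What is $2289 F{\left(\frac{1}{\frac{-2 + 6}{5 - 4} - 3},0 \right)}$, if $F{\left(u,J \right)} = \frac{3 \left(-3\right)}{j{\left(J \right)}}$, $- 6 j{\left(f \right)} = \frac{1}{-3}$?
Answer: $-370818$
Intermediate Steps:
$j{\left(f \right)} = \frac{1}{18}$ ($j{\left(f \right)} = - \frac{1}{6 \left(-3\right)} = \left(- \frac{1}{6}\right) \left(- \frac{1}{3}\right) = \frac{1}{18}$)
$F{\left(u,J \right)} = -162$ ($F{\left(u,J \right)} = 3 \left(-3\right) \frac{1}{\frac{1}{18}} = \left(-9\right) 18 = -162$)
$2289 F{\left(\frac{1}{\frac{-2 + 6}{5 - 4} - 3},0 \right)} = 2289 \left(-162\right) = -370818$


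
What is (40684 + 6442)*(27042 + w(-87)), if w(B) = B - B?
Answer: 1274381292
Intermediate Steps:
w(B) = 0
(40684 + 6442)*(27042 + w(-87)) = (40684 + 6442)*(27042 + 0) = 47126*27042 = 1274381292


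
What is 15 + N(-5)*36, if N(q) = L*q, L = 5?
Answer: -885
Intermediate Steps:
N(q) = 5*q
15 + N(-5)*36 = 15 + (5*(-5))*36 = 15 - 25*36 = 15 - 900 = -885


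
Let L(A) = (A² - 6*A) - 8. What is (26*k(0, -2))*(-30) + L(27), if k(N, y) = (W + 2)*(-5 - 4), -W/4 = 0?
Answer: 14599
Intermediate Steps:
W = 0 (W = -4*0 = 0)
k(N, y) = -18 (k(N, y) = (0 + 2)*(-5 - 4) = 2*(-9) = -18)
L(A) = -8 + A² - 6*A
(26*k(0, -2))*(-30) + L(27) = (26*(-18))*(-30) + (-8 + 27² - 6*27) = -468*(-30) + (-8 + 729 - 162) = 14040 + 559 = 14599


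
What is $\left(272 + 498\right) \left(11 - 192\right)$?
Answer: $-139370$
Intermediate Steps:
$\left(272 + 498\right) \left(11 - 192\right) = 770 \left(-181\right) = -139370$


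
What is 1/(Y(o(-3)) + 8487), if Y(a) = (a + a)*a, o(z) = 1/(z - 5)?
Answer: 32/271585 ≈ 0.00011783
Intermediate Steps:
o(z) = 1/(-5 + z)
Y(a) = 2*a² (Y(a) = (2*a)*a = 2*a²)
1/(Y(o(-3)) + 8487) = 1/(2*(1/(-5 - 3))² + 8487) = 1/(2*(1/(-8))² + 8487) = 1/(2*(-⅛)² + 8487) = 1/(2*(1/64) + 8487) = 1/(1/32 + 8487) = 1/(271585/32) = 32/271585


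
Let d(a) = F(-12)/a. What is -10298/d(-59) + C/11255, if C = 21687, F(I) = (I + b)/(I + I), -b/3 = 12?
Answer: 3419189392/11255 ≈ 3.0379e+5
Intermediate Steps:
b = -36 (b = -3*12 = -36)
F(I) = (-36 + I)/(2*I) (F(I) = (I - 36)/(I + I) = (-36 + I)/((2*I)) = (-36 + I)*(1/(2*I)) = (-36 + I)/(2*I))
d(a) = 2/a (d(a) = ((½)*(-36 - 12)/(-12))/a = ((½)*(-1/12)*(-48))/a = 2/a)
-10298/d(-59) + C/11255 = -10298/(2/(-59)) + 21687/11255 = -10298/(2*(-1/59)) + 21687*(1/11255) = -10298/(-2/59) + 21687/11255 = -10298*(-59/2) + 21687/11255 = 303791 + 21687/11255 = 3419189392/11255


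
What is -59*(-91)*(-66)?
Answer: -354354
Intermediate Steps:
-59*(-91)*(-66) = 5369*(-66) = -354354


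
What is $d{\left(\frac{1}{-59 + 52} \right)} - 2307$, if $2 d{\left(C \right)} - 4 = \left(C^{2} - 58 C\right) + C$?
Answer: $- \frac{112745}{49} \approx -2300.9$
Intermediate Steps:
$d{\left(C \right)} = 2 + \frac{C^{2}}{2} - \frac{57 C}{2}$ ($d{\left(C \right)} = 2 + \frac{\left(C^{2} - 58 C\right) + C}{2} = 2 + \frac{C^{2} - 57 C}{2} = 2 + \left(\frac{C^{2}}{2} - \frac{57 C}{2}\right) = 2 + \frac{C^{2}}{2} - \frac{57 C}{2}$)
$d{\left(\frac{1}{-59 + 52} \right)} - 2307 = \left(2 + \frac{\left(\frac{1}{-59 + 52}\right)^{2}}{2} - \frac{57}{2 \left(-59 + 52\right)}\right) - 2307 = \left(2 + \frac{\left(\frac{1}{-7}\right)^{2}}{2} - \frac{57}{2 \left(-7\right)}\right) - 2307 = \left(2 + \frac{\left(- \frac{1}{7}\right)^{2}}{2} - - \frac{57}{14}\right) - 2307 = \left(2 + \frac{1}{2} \cdot \frac{1}{49} + \frac{57}{14}\right) - 2307 = \left(2 + \frac{1}{98} + \frac{57}{14}\right) - 2307 = \frac{298}{49} - 2307 = - \frac{112745}{49}$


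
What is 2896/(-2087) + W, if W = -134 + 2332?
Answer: 4584330/2087 ≈ 2196.6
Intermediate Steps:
W = 2198
2896/(-2087) + W = 2896/(-2087) + 2198 = 2896*(-1/2087) + 2198 = -2896/2087 + 2198 = 4584330/2087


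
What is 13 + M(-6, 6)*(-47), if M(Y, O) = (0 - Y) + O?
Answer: -551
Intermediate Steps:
M(Y, O) = O - Y (M(Y, O) = -Y + O = O - Y)
13 + M(-6, 6)*(-47) = 13 + (6 - 1*(-6))*(-47) = 13 + (6 + 6)*(-47) = 13 + 12*(-47) = 13 - 564 = -551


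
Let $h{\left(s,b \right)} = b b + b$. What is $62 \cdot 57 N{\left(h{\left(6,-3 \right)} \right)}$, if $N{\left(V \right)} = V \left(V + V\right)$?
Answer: $254448$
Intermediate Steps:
$h{\left(s,b \right)} = b + b^{2}$ ($h{\left(s,b \right)} = b^{2} + b = b + b^{2}$)
$N{\left(V \right)} = 2 V^{2}$ ($N{\left(V \right)} = V 2 V = 2 V^{2}$)
$62 \cdot 57 N{\left(h{\left(6,-3 \right)} \right)} = 62 \cdot 57 \cdot 2 \left(- 3 \left(1 - 3\right)\right)^{2} = 3534 \cdot 2 \left(\left(-3\right) \left(-2\right)\right)^{2} = 3534 \cdot 2 \cdot 6^{2} = 3534 \cdot 2 \cdot 36 = 3534 \cdot 72 = 254448$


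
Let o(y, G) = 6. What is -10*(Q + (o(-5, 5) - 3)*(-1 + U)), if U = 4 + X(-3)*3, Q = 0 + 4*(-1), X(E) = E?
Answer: 220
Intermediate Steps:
Q = -4 (Q = 0 - 4 = -4)
U = -5 (U = 4 - 3*3 = 4 - 9 = -5)
-10*(Q + (o(-5, 5) - 3)*(-1 + U)) = -10*(-4 + (6 - 3)*(-1 - 5)) = -10*(-4 + 3*(-6)) = -10*(-4 - 18) = -10*(-22) = 220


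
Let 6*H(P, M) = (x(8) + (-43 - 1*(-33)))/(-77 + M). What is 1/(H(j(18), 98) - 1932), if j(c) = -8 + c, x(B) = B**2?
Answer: -7/13521 ≈ -0.00051771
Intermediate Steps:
H(P, M) = 9/(-77 + M) (H(P, M) = ((8**2 + (-43 - 1*(-33)))/(-77 + M))/6 = ((64 + (-43 + 33))/(-77 + M))/6 = ((64 - 10)/(-77 + M))/6 = (54/(-77 + M))/6 = 9/(-77 + M))
1/(H(j(18), 98) - 1932) = 1/(9/(-77 + 98) - 1932) = 1/(9/21 - 1932) = 1/(9*(1/21) - 1932) = 1/(3/7 - 1932) = 1/(-13521/7) = -7/13521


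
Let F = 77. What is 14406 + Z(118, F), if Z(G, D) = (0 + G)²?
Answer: 28330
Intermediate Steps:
Z(G, D) = G²
14406 + Z(118, F) = 14406 + 118² = 14406 + 13924 = 28330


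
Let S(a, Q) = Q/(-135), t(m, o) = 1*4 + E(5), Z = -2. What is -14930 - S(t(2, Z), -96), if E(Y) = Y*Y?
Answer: -671882/45 ≈ -14931.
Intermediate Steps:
E(Y) = Y**2
t(m, o) = 29 (t(m, o) = 1*4 + 5**2 = 4 + 25 = 29)
S(a, Q) = -Q/135 (S(a, Q) = Q*(-1/135) = -Q/135)
-14930 - S(t(2, Z), -96) = -14930 - (-1)*(-96)/135 = -14930 - 1*32/45 = -14930 - 32/45 = -671882/45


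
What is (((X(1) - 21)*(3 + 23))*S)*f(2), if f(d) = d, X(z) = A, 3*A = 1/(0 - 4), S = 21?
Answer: -23023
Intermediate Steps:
A = -1/12 (A = 1/(3*(0 - 4)) = (⅓)/(-4) = (⅓)*(-¼) = -1/12 ≈ -0.083333)
X(z) = -1/12
(((X(1) - 21)*(3 + 23))*S)*f(2) = (((-1/12 - 21)*(3 + 23))*21)*2 = (-253/12*26*21)*2 = -3289/6*21*2 = -23023/2*2 = -23023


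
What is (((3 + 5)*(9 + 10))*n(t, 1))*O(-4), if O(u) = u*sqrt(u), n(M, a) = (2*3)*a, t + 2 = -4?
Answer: -7296*I ≈ -7296.0*I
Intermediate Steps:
t = -6 (t = -2 - 4 = -6)
n(M, a) = 6*a
O(u) = u**(3/2)
(((3 + 5)*(9 + 10))*n(t, 1))*O(-4) = (((3 + 5)*(9 + 10))*(6*1))*(-4)**(3/2) = ((8*19)*6)*(-8*I) = (152*6)*(-8*I) = 912*(-8*I) = -7296*I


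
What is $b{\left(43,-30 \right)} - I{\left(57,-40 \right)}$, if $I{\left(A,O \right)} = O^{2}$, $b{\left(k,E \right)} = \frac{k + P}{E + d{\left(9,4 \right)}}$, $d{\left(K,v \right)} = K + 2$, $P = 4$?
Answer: $- \frac{30447}{19} \approx -1602.5$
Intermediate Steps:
$d{\left(K,v \right)} = 2 + K$
$b{\left(k,E \right)} = \frac{4 + k}{11 + E}$ ($b{\left(k,E \right)} = \frac{k + 4}{E + \left(2 + 9\right)} = \frac{4 + k}{E + 11} = \frac{4 + k}{11 + E}$)
$b{\left(43,-30 \right)} - I{\left(57,-40 \right)} = \frac{4 + 43}{11 - 30} - \left(-40\right)^{2} = \frac{1}{-19} \cdot 47 - 1600 = \left(- \frac{1}{19}\right) 47 - 1600 = - \frac{47}{19} - 1600 = - \frac{30447}{19}$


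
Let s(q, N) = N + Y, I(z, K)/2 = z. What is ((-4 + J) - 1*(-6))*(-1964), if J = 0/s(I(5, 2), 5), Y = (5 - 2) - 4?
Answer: -3928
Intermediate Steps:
I(z, K) = 2*z
Y = -1 (Y = 3 - 4 = -1)
s(q, N) = -1 + N (s(q, N) = N - 1 = -1 + N)
J = 0 (J = 0/(-1 + 5) = 0/4 = 0*(¼) = 0)
((-4 + J) - 1*(-6))*(-1964) = ((-4 + 0) - 1*(-6))*(-1964) = (-4 + 6)*(-1964) = 2*(-1964) = -3928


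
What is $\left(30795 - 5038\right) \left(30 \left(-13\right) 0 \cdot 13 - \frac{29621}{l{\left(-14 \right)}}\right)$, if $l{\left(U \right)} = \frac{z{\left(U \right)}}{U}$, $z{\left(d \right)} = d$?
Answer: $-762948097$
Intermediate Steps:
$l{\left(U \right)} = 1$ ($l{\left(U \right)} = \frac{U}{U} = 1$)
$\left(30795 - 5038\right) \left(30 \left(-13\right) 0 \cdot 13 - \frac{29621}{l{\left(-14 \right)}}\right) = \left(30795 - 5038\right) \left(30 \left(-13\right) 0 \cdot 13 - \frac{29621}{1}\right) = 25757 \left(\left(-390\right) 0 - 29621\right) = 25757 \left(0 - 29621\right) = 25757 \left(-29621\right) = -762948097$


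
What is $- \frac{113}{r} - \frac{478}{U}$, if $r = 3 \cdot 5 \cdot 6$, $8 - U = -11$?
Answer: $- \frac{45167}{1710} \approx -26.413$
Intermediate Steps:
$U = 19$ ($U = 8 - -11 = 8 + 11 = 19$)
$r = 90$ ($r = 15 \cdot 6 = 90$)
$- \frac{113}{r} - \frac{478}{U} = - \frac{113}{90} - \frac{478}{19} = - \frac{45167}{1710}$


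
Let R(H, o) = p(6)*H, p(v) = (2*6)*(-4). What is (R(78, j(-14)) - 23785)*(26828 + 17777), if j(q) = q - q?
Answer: -1227931045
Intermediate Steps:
j(q) = 0
p(v) = -48 (p(v) = 12*(-4) = -48)
R(H, o) = -48*H
(R(78, j(-14)) - 23785)*(26828 + 17777) = (-48*78 - 23785)*(26828 + 17777) = (-3744 - 23785)*44605 = -27529*44605 = -1227931045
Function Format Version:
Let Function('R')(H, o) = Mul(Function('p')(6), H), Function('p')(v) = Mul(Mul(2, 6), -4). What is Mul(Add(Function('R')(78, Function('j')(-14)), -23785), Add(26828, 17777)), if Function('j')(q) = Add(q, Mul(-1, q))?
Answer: -1227931045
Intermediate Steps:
Function('j')(q) = 0
Function('p')(v) = -48 (Function('p')(v) = Mul(12, -4) = -48)
Function('R')(H, o) = Mul(-48, H)
Mul(Add(Function('R')(78, Function('j')(-14)), -23785), Add(26828, 17777)) = Mul(Add(Mul(-48, 78), -23785), Add(26828, 17777)) = Mul(Add(-3744, -23785), 44605) = Mul(-27529, 44605) = -1227931045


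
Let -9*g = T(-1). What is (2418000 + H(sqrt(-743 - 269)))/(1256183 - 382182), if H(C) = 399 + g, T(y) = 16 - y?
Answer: 21765574/7866009 ≈ 2.7670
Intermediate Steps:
g = -17/9 (g = -(16 - 1*(-1))/9 = -(16 + 1)/9 = -1/9*17 = -17/9 ≈ -1.8889)
H(C) = 3574/9 (H(C) = 399 - 17/9 = 3574/9)
(2418000 + H(sqrt(-743 - 269)))/(1256183 - 382182) = (2418000 + 3574/9)/(1256183 - 382182) = (21765574/9)/874001 = (21765574/9)*(1/874001) = 21765574/7866009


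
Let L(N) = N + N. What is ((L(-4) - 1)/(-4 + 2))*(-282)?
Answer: -1269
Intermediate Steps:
L(N) = 2*N
((L(-4) - 1)/(-4 + 2))*(-282) = ((2*(-4) - 1)/(-4 + 2))*(-282) = ((-8 - 1)/(-2))*(-282) = -1/2*(-9)*(-282) = (9/2)*(-282) = -1269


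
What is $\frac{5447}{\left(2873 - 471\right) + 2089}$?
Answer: $\frac{5447}{4491} \approx 1.2129$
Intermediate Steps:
$\frac{5447}{\left(2873 - 471\right) + 2089} = \frac{5447}{2402 + 2089} = \frac{5447}{4491}$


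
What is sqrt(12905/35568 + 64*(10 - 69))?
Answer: I*sqrt(33170090161)/2964 ≈ 61.446*I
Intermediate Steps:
sqrt(12905/35568 + 64*(10 - 69)) = sqrt(12905*(1/35568) + 64*(-59)) = sqrt(12905/35568 - 3776) = sqrt(-134291863/35568) = I*sqrt(33170090161)/2964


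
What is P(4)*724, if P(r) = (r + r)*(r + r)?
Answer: 46336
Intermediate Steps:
P(r) = 4*r² (P(r) = (2*r)*(2*r) = 4*r²)
P(4)*724 = (4*4²)*724 = (4*16)*724 = 64*724 = 46336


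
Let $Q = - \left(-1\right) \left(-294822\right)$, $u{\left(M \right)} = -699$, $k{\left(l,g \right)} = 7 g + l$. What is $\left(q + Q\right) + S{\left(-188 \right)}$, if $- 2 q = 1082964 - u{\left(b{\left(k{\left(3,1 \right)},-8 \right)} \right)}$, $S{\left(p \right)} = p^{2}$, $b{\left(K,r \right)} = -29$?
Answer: $- \frac{1602619}{2} \approx -8.0131 \cdot 10^{5}$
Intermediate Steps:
$k{\left(l,g \right)} = l + 7 g$
$Q = -294822$ ($Q = \left(-1\right) 294822 = -294822$)
$q = - \frac{1083663}{2}$ ($q = - \frac{1082964 - -699}{2} = - \frac{1082964 + 699}{2} = \left(- \frac{1}{2}\right) 1083663 = - \frac{1083663}{2} \approx -5.4183 \cdot 10^{5}$)
$\left(q + Q\right) + S{\left(-188 \right)} = \left(- \frac{1083663}{2} - 294822\right) + \left(-188\right)^{2} = - \frac{1673307}{2} + 35344 = - \frac{1602619}{2}$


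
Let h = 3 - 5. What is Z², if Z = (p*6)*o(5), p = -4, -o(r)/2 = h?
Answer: 9216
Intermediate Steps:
h = -2
o(r) = 4 (o(r) = -2*(-2) = 4)
Z = -96 (Z = -4*6*4 = -24*4 = -96)
Z² = (-96)² = 9216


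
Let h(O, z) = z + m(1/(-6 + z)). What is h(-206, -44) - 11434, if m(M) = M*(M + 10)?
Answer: -28695499/2500 ≈ -11478.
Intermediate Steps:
m(M) = M*(10 + M)
h(O, z) = z + (10 + 1/(-6 + z))/(-6 + z)
h(-206, -44) - 11434 = (-59 + 10*(-44) - 44*(-6 - 44)²)/(-6 - 44)² - 11434 = (-59 - 440 - 44*(-50)²)/(-50)² - 11434 = (-59 - 440 - 44*2500)/2500 - 11434 = (-59 - 440 - 110000)/2500 - 11434 = (1/2500)*(-110499) - 11434 = -110499/2500 - 11434 = -28695499/2500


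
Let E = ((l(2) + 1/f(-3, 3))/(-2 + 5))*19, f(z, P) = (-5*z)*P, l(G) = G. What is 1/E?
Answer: 135/1729 ≈ 0.078080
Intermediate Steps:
f(z, P) = -5*P*z
E = 1729/135 (E = ((2 + 1/(-5*3*(-3)))/(-2 + 5))*19 = ((2 + 1/45)/3)*19 = ((2 + 1/45)*(⅓))*19 = ((91/45)*(⅓))*19 = (91/135)*19 = 1729/135 ≈ 12.807)
1/E = 1/(1729/135) = 135/1729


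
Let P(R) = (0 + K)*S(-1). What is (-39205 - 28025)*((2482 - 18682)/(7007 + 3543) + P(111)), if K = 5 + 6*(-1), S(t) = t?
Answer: 7596990/211 ≈ 36005.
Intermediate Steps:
K = -1 (K = 5 - 6 = -1)
P(R) = 1 (P(R) = (0 - 1)*(-1) = -1*(-1) = 1)
(-39205 - 28025)*((2482 - 18682)/(7007 + 3543) + P(111)) = (-39205 - 28025)*((2482 - 18682)/(7007 + 3543) + 1) = -67230*(-16200/10550 + 1) = -67230*(-16200*1/10550 + 1) = -67230*(-324/211 + 1) = -67230*(-113/211) = 7596990/211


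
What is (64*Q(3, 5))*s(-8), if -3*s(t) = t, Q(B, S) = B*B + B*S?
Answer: 4096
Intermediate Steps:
Q(B, S) = B**2 + B*S
s(t) = -t/3
(64*Q(3, 5))*s(-8) = (64*(3*(3 + 5)))*(-1/3*(-8)) = (64*(3*8))*(8/3) = (64*24)*(8/3) = 1536*(8/3) = 4096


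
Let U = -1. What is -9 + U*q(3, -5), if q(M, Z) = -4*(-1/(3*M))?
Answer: -85/9 ≈ -9.4444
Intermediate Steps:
q(M, Z) = 4/(3*M) (q(M, Z) = -4*(-1/(3*M)) = -(-4)/(3*M) = 4/(3*M))
-9 + U*q(3, -5) = -9 - 4/(3*3) = -9 - 1*4/9 = -9 - 4/9 = -85/9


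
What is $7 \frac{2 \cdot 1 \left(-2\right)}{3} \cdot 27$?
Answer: $-252$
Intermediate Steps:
$7 \frac{2 \cdot 1 \left(-2\right)}{3} \cdot 27 = 7 \cdot 2 \left(-2\right) \frac{1}{3} \cdot 27 = 7 \left(-4\right) \frac{1}{3} \cdot 27 = 7 \left(\left(- \frac{4}{3}\right) 27\right) = 7 \left(-36\right) = -252$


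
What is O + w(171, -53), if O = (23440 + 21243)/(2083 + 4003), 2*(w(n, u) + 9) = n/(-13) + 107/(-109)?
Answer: -75250237/8623862 ≈ -8.7258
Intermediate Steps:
w(n, u) = -2069/218 - n/26 (w(n, u) = -9 + (n/(-13) + 107/(-109))/2 = -9 + (n*(-1/13) + 107*(-1/109))/2 = -9 + (-n/13 - 107/109)/2 = -9 + (-107/109 - n/13)/2 = -9 + (-107/218 - n/26) = -2069/218 - n/26)
O = 44683/6086 ≈ 7.3419
O + w(171, -53) = 44683/6086 + (-2069/218 - 1/26*171) = 44683/6086 + (-2069/218 - 171/26) = 44683/6086 - 22768/1417 = -75250237/8623862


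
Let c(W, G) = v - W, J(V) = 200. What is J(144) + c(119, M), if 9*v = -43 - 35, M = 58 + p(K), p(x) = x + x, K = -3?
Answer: 217/3 ≈ 72.333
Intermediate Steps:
p(x) = 2*x
M = 52 (M = 58 + 2*(-3) = 58 - 6 = 52)
v = -26/3 (v = (-43 - 35)/9 = (1/9)*(-78) = -26/3 ≈ -8.6667)
c(W, G) = -26/3 - W
J(144) + c(119, M) = 200 + (-26/3 - 1*119) = 200 + (-26/3 - 119) = 200 - 383/3 = 217/3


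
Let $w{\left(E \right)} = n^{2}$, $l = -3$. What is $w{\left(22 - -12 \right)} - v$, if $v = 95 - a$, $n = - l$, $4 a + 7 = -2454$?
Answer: $- \frac{2805}{4} \approx -701.25$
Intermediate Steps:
$a = - \frac{2461}{4}$ ($a = - \frac{7}{4} + \frac{1}{4} \left(-2454\right) = - \frac{7}{4} - \frac{1227}{2} = - \frac{2461}{4} \approx -615.25$)
$n = 3$ ($n = \left(-1\right) \left(-3\right) = 3$)
$w{\left(E \right)} = 9$ ($w{\left(E \right)} = 3^{2} = 9$)
$v = \frac{2841}{4}$ ($v = 95 - - \frac{2461}{4} = 95 + \frac{2461}{4} = \frac{2841}{4} \approx 710.25$)
$w{\left(22 - -12 \right)} - v = 9 - \frac{2841}{4} = - \frac{2805}{4}$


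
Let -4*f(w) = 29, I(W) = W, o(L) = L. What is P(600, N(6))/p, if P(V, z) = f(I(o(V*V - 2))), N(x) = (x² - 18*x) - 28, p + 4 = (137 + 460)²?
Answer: -29/1425620 ≈ -2.0342e-5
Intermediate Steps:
p = 356405 (p = -4 + (137 + 460)² = -4 + 597² = -4 + 356409 = 356405)
N(x) = -28 + x² - 18*x
f(w) = -29/4 (f(w) = -¼*29 = -29/4)
P(V, z) = -29/4
P(600, N(6))/p = -29/4/356405 = -29/4*1/356405 = -29/1425620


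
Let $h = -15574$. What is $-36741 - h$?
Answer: $-21167$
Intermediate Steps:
$-36741 - h = -36741 - -15574 = -36741 + 15574 = -21167$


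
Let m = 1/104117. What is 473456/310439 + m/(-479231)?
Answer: 23623605093336873/15489693533647853 ≈ 1.5251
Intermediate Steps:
m = 1/104117 ≈ 9.6046e-6
473456/310439 + m/(-479231) = 473456/310439 + (1/104117)/(-479231) = 473456*(1/310439) + (1/104117)*(-1/479231) = 473456/310439 - 1/49896094027 = 23623605093336873/15489693533647853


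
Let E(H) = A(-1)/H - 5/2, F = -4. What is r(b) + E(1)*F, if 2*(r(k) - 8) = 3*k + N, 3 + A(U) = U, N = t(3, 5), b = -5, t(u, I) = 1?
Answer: 27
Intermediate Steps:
N = 1
A(U) = -3 + U
E(H) = -5/2 - 4/H (E(H) = (-3 - 1)/H - 5/2 = -4/H - 5*½ = -4/H - 5/2 = -5/2 - 4/H)
r(k) = 17/2 + 3*k/2 (r(k) = 8 + (3*k + 1)/2 = 8 + (1 + 3*k)/2 = 8 + (½ + 3*k/2) = 17/2 + 3*k/2)
r(b) + E(1)*F = (17/2 + (3/2)*(-5)) + (-5/2 - 4/1)*(-4) = (17/2 - 15/2) + (-5/2 - 4*1)*(-4) = 1 + (-5/2 - 4)*(-4) = 1 - 13/2*(-4) = 1 + 26 = 27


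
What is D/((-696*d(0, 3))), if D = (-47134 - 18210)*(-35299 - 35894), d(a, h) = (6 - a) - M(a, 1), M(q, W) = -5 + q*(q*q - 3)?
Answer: -193834808/319 ≈ -6.0763e+5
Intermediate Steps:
M(q, W) = -5 + q*(-3 + q**2) (M(q, W) = -5 + q*(q**2 - 3) = -5 + q*(-3 + q**2))
d(a, h) = 11 - a**3 + 2*a (d(a, h) = (6 - a) - (-5 + a**3 - 3*a) = (6 - a) + (5 - a**3 + 3*a) = 11 - a**3 + 2*a)
D = 4652035392 (D = -65344*(-71193) = 4652035392)
D/((-696*d(0, 3))) = 4652035392/((-696*(11 - 1*0**3 + 2*0))) = 4652035392/((-696*(11 - 1*0 + 0))) = 4652035392/((-696*(11 + 0 + 0))) = 4652035392/((-696*11)) = 4652035392/(-7656) = 4652035392*(-1/7656) = -193834808/319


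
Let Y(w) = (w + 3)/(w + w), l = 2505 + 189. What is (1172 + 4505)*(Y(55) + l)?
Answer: 841325723/55 ≈ 1.5297e+7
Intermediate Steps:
l = 2694
Y(w) = (3 + w)/(2*w) (Y(w) = (3 + w)/((2*w)) = (3 + w)*(1/(2*w)) = (3 + w)/(2*w))
(1172 + 4505)*(Y(55) + l) = (1172 + 4505)*((1/2)*(3 + 55)/55 + 2694) = 5677*((1/2)*(1/55)*58 + 2694) = 5677*(29/55 + 2694) = 5677*(148199/55) = 841325723/55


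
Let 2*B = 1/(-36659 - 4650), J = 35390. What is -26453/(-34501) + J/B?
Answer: -100875784014567/34501 ≈ -2.9239e+9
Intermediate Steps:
B = -1/82618 (B = 1/(2*(-36659 - 4650)) = (1/2)/(-41309) = (1/2)*(-1/41309) = -1/82618 ≈ -1.2104e-5)
-26453/(-34501) + J/B = -26453/(-34501) + 35390/(-1/82618) = -26453*(-1/34501) + 35390*(-82618) = 26453/34501 - 2923851020 = -100875784014567/34501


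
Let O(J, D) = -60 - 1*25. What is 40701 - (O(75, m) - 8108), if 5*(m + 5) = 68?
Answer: 48894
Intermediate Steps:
m = 43/5 (m = -5 + (⅕)*68 = -5 + 68/5 = 43/5 ≈ 8.6000)
O(J, D) = -85 (O(J, D) = -60 - 25 = -85)
40701 - (O(75, m) - 8108) = 40701 - (-85 - 8108) = 40701 - 1*(-8193) = 40701 + 8193 = 48894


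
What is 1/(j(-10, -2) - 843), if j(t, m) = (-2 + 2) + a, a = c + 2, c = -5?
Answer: -1/846 ≈ -0.0011820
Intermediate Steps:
a = -3 (a = -5 + 2 = -3)
j(t, m) = -3 (j(t, m) = (-2 + 2) - 3 = 0 - 3 = -3)
1/(j(-10, -2) - 843) = 1/(-3 - 843) = 1/(-846) = -1/846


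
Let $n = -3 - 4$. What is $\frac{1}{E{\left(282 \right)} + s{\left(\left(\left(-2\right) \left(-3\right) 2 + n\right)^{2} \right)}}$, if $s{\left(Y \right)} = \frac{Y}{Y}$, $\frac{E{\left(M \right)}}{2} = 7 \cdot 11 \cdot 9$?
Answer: $\frac{1}{1387} \approx 0.00072098$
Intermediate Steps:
$n = -7$ ($n = -3 - 4 = -7$)
$E{\left(M \right)} = 1386$ ($E{\left(M \right)} = 2 \cdot 7 \cdot 11 \cdot 9 = 2 \cdot 77 \cdot 9 = 2 \cdot 693 = 1386$)
$s{\left(Y \right)} = 1$
$\frac{1}{E{\left(282 \right)} + s{\left(\left(\left(-2\right) \left(-3\right) 2 + n\right)^{2} \right)}} = \frac{1}{1386 + 1} = \frac{1}{1387}$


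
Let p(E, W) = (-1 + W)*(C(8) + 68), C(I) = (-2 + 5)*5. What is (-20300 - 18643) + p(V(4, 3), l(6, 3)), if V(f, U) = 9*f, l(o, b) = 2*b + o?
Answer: -38030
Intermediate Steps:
C(I) = 15 (C(I) = 3*5 = 15)
l(o, b) = o + 2*b
p(E, W) = -83 + 83*W (p(E, W) = (-1 + W)*(15 + 68) = (-1 + W)*83 = -83 + 83*W)
(-20300 - 18643) + p(V(4, 3), l(6, 3)) = (-20300 - 18643) + (-83 + 83*(6 + 2*3)) = -38943 + (-83 + 83*(6 + 6)) = -38943 + (-83 + 83*12) = -38943 + (-83 + 996) = -38943 + 913 = -38030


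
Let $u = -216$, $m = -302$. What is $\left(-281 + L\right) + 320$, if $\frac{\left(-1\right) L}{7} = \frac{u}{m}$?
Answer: $\frac{5133}{151} \approx 33.993$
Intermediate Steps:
$L = - \frac{756}{151}$ ($L = - 7 \left(- \frac{216}{-302}\right) = - 7 \left(\left(-216\right) \left(- \frac{1}{302}\right)\right) = \left(-7\right) \frac{108}{151} = - \frac{756}{151} \approx -5.0066$)
$\left(-281 + L\right) + 320 = \left(-281 - \frac{756}{151}\right) + 320 = - \frac{43187}{151} + 320 = \frac{5133}{151}$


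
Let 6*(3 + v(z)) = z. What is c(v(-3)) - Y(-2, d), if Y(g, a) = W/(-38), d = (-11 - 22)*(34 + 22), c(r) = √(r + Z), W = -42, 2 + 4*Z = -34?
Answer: -21/19 + 5*I*√2/2 ≈ -1.1053 + 3.5355*I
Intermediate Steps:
Z = -9 (Z = -½ + (¼)*(-34) = -½ - 17/2 = -9)
v(z) = -3 + z/6
c(r) = √(-9 + r) (c(r) = √(r - 9) = √(-9 + r))
d = -1848 (d = -33*56 = -1848)
Y(g, a) = 21/19 (Y(g, a) = -42/(-38) = -42*(-1/38) = 21/19)
c(v(-3)) - Y(-2, d) = √(-9 + (-3 + (⅙)*(-3))) - 1*21/19 = √(-9 + (-3 - ½)) - 21/19 = √(-9 - 7/2) - 21/19 = √(-25/2) - 21/19 = 5*I*√2/2 - 21/19 = -21/19 + 5*I*√2/2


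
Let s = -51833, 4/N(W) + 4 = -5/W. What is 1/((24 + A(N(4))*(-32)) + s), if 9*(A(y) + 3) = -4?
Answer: -9/465289 ≈ -1.9343e-5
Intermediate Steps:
N(W) = 4/(-4 - 5/W)
A(y) = -31/9 (A(y) = -3 + (⅑)*(-4) = -3 - 4/9 = -31/9)
1/((24 + A(N(4))*(-32)) + s) = 1/((24 - 31/9*(-32)) - 51833) = 1/((24 + 992/9) - 51833) = 1/(1208/9 - 51833) = 1/(-465289/9) = -9/465289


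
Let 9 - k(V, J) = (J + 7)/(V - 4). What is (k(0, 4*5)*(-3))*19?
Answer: -3591/4 ≈ -897.75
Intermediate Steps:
k(V, J) = 9 - (7 + J)/(-4 + V) (k(V, J) = 9 - (J + 7)/(V - 4) = 9 - (7 + J)/(-4 + V))
(k(0, 4*5)*(-3))*19 = (((-43 - 4*5 + 9*0)/(-4 + 0))*(-3))*19 = (((-43 - 1*20 + 0)/(-4))*(-3))*19 = (-(-43 - 20 + 0)/4*(-3))*19 = (-¼*(-63)*(-3))*19 = ((63/4)*(-3))*19 = -189/4*19 = -3591/4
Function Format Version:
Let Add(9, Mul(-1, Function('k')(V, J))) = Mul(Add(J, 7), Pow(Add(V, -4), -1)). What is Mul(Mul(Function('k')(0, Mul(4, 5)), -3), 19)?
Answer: Rational(-3591, 4) ≈ -897.75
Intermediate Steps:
Function('k')(V, J) = Add(9, Mul(-1, Pow(Add(-4, V), -1), Add(7, J))) (Function('k')(V, J) = Add(9, Mul(-1, Mul(Add(J, 7), Pow(Add(V, -4), -1)))) = Add(9, Mul(-1, Mul(Add(7, J), Pow(Add(-4, V), -1)))) = Add(9, Mul(-1, Mul(Pow(Add(-4, V), -1), Add(7, J)))) = Add(9, Mul(-1, Pow(Add(-4, V), -1), Add(7, J))))
Mul(Mul(Function('k')(0, Mul(4, 5)), -3), 19) = Mul(Mul(Mul(Pow(Add(-4, 0), -1), Add(-43, Mul(-1, Mul(4, 5)), Mul(9, 0))), -3), 19) = Mul(Mul(Mul(Pow(-4, -1), Add(-43, Mul(-1, 20), 0)), -3), 19) = Mul(Mul(Mul(Rational(-1, 4), Add(-43, -20, 0)), -3), 19) = Mul(Mul(Mul(Rational(-1, 4), -63), -3), 19) = Mul(Mul(Rational(63, 4), -3), 19) = Mul(Rational(-189, 4), 19) = Rational(-3591, 4)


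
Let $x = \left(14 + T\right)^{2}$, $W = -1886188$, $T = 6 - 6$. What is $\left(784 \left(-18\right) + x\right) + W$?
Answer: $-1900104$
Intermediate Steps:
$T = 0$ ($T = 6 - 6 = 0$)
$x = 196$ ($x = \left(14 + 0\right)^{2} = 14^{2} = 196$)
$\left(784 \left(-18\right) + x\right) + W = \left(784 \left(-18\right) + 196\right) - 1886188 = \left(-14112 + 196\right) - 1886188 = -13916 - 1886188 = -1900104$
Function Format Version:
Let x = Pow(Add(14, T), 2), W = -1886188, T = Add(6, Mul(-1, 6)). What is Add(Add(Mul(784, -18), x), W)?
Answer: -1900104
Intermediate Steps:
T = 0 (T = Add(6, -6) = 0)
x = 196 (x = Pow(Add(14, 0), 2) = Pow(14, 2) = 196)
Add(Add(Mul(784, -18), x), W) = Add(Add(Mul(784, -18), 196), -1886188) = Add(Add(-14112, 196), -1886188) = Add(-13916, -1886188) = -1900104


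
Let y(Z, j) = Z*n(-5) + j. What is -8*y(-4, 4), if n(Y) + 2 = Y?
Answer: -256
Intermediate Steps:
n(Y) = -2 + Y
y(Z, j) = j - 7*Z (y(Z, j) = Z*(-2 - 5) + j = Z*(-7) + j = -7*Z + j = j - 7*Z)
-8*y(-4, 4) = -8*(4 - 7*(-4)) = -8*(4 + 28) = -8*32 = -256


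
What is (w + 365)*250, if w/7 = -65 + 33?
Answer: 35250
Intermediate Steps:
w = -224 (w = 7*(-65 + 33) = 7*(-32) = -224)
(w + 365)*250 = (-224 + 365)*250 = 141*250 = 35250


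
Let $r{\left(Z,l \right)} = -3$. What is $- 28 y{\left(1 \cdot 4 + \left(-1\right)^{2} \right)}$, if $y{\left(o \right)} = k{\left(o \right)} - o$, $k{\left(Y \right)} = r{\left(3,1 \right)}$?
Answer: $224$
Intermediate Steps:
$k{\left(Y \right)} = -3$
$y{\left(o \right)} = -3 - o$
$- 28 y{\left(1 \cdot 4 + \left(-1\right)^{2} \right)} = - 28 \left(-3 - \left(1 \cdot 4 + \left(-1\right)^{2}\right)\right) = - 28 \left(-3 - \left(4 + 1\right)\right) = - 28 \left(-3 - 5\right) = \left(-28\right) \left(-8\right) = 224$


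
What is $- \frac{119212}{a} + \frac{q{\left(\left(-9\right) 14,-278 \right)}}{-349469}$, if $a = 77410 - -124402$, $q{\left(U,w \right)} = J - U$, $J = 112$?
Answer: $- \frac{613366613}{1037162321} \approx -0.59139$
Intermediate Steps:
$q{\left(U,w \right)} = 112 - U$
$a = 201812$ ($a = 77410 + 124402 = 201812$)
$- \frac{119212}{a} + \frac{q{\left(\left(-9\right) 14,-278 \right)}}{-349469} = - \frac{119212}{201812} + \frac{112 - \left(-9\right) 14}{-349469} = \left(-119212\right) \frac{1}{201812} + \left(112 - -126\right) \left(- \frac{1}{349469}\right) = - \frac{29803}{50453} + \left(112 + 126\right) \left(- \frac{1}{349469}\right) = - \frac{29803}{50453} + 238 \left(- \frac{1}{349469}\right) = - \frac{29803}{50453} - \frac{14}{20557} = - \frac{613366613}{1037162321}$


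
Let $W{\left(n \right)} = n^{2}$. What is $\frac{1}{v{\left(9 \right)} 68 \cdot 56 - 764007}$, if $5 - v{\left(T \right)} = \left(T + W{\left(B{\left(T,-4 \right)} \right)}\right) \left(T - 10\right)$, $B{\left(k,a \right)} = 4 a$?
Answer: $\frac{1}{264153} \approx 3.7857 \cdot 10^{-6}$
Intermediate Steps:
$v{\left(T \right)} = 5 - \left(-10 + T\right) \left(256 + T\right)$ ($v{\left(T \right)} = 5 - \left(T + \left(4 \left(-4\right)\right)^{2}\right) \left(T - 10\right) = 5 - \left(T + \left(-16\right)^{2}\right) \left(-10 + T\right) = 5 - \left(T + 256\right) \left(-10 + T\right) = 5 - \left(256 + T\right) \left(-10 + T\right) = 5 - \left(-10 + T\right) \left(256 + T\right)$)
$\frac{1}{v{\left(9 \right)} 68 \cdot 56 - 764007} = \frac{1}{\left(2565 - 9^{2} - 2214\right) 68 \cdot 56 - 764007} = \frac{1}{\left(2565 - 81 - 2214\right) 68 \cdot 56 - 764007} = \frac{1}{270 \cdot 68 \cdot 56 - 764007} = \frac{1}{18360 \cdot 56 - 764007} = \frac{1}{1028160 - 764007} = \frac{1}{264153}$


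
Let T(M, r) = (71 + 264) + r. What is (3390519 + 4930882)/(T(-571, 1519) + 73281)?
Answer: 8321401/75135 ≈ 110.75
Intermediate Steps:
T(M, r) = 335 + r
(3390519 + 4930882)/(T(-571, 1519) + 73281) = (3390519 + 4930882)/((335 + 1519) + 73281) = 8321401/(1854 + 73281) = 8321401/75135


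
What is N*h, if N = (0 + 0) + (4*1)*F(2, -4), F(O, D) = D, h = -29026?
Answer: 464416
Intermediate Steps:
N = -16 (N = (0 + 0) + (4*1)*(-4) = 0 + 4*(-4) = 0 - 16 = -16)
N*h = -16*(-29026) = 464416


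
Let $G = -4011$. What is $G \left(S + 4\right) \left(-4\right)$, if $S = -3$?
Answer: $16044$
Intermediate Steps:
$G \left(S + 4\right) \left(-4\right) = - 4011 \left(-3 + 4\right) \left(-4\right) = - 4011 \cdot 1 \left(-4\right) = \left(-4011\right) \left(-4\right) = 16044$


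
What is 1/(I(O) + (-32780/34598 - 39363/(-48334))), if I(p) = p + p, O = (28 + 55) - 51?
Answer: 836129866/53401057701 ≈ 0.015658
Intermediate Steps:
O = 32 (O = 83 - 51 = 32)
I(p) = 2*p
1/(I(O) + (-32780/34598 - 39363/(-48334))) = 1/(2*32 + (-32780/34598 - 39363/(-48334))) = 1/(64 + (-32780*1/34598 - 39363*(-1/48334))) = 1/(64 + (-16390/17299 + 39363/48334)) = 1/(64 - 111253723/836129866) = 1/(53401057701/836129866) = 836129866/53401057701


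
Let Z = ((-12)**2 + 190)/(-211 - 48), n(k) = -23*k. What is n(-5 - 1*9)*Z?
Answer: -15364/37 ≈ -415.24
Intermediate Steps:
Z = -334/259 (Z = (144 + 190)/(-259) = 334*(-1/259) = -334/259 ≈ -1.2896)
n(-5 - 1*9)*Z = -23*(-5 - 1*9)*(-334/259) = -23*(-5 - 9)*(-334/259) = -23*(-14)*(-334/259) = 322*(-334/259) = -15364/37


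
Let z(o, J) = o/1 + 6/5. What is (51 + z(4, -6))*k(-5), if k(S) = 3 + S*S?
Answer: 7868/5 ≈ 1573.6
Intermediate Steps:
k(S) = 3 + S**2
z(o, J) = 6/5 + o (z(o, J) = o*1 + 6*(1/5) = o + 6/5 = 6/5 + o)
(51 + z(4, -6))*k(-5) = (51 + (6/5 + 4))*(3 + (-5)**2) = (51 + 26/5)*(3 + 25) = (281/5)*28 = 7868/5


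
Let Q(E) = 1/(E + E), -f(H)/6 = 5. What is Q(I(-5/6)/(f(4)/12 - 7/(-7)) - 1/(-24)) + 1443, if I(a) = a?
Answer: 62085/43 ≈ 1443.8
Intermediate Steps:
f(H) = -30 (f(H) = -6*5 = -30)
Q(E) = 1/(2*E)
Q(I(-5/6)/(f(4)/12 - 7/(-7)) - 1/(-24)) + 1443 = 1/(2*((-5/6)/(-30/12 - 7/(-7)) - 1/(-24))) + 1443 = 1/(2*((-5*⅙)/(-30*1/12 - 7*(-⅐)) - 1*(-1/24))) + 1443 = 1/(2*(-5/(6*(-5/2 + 1)) + 1/24)) + 1443 = 1/(2*(-5/(6*(-3/2)) + 1/24)) + 1443 = 1/(2*(-⅚*(-⅔) + 1/24)) + 1443 = 1/(2*(5/9 + 1/24)) + 1443 = 1/(2*(43/72)) + 1443 = (½)*(72/43) + 1443 = 36/43 + 1443 = 62085/43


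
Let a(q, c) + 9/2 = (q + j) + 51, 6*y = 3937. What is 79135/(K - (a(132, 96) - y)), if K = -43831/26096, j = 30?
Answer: 1239064176/6983087 ≈ 177.44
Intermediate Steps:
y = 3937/6 (y = (⅙)*3937 = 3937/6 ≈ 656.17)
a(q, c) = 153/2 + q (a(q, c) = -9/2 + ((q + 30) + 51) = -9/2 + ((30 + q) + 51) = -9/2 + (81 + q) = 153/2 + q)
K = -43831/26096 (K = -43831*1/26096 = -43831/26096 ≈ -1.6796)
79135/(K - (a(132, 96) - y)) = 79135/(-43831/26096 - ((153/2 + 132) - 1*3937/6)) = 79135/(-43831/26096 - (417/2 - 3937/6)) = 79135/(-43831/26096 - 1*(-1343/3)) = 79135/(-43831/26096 + 1343/3) = 79135/(34915435/78288) = 79135*(78288/34915435) = 1239064176/6983087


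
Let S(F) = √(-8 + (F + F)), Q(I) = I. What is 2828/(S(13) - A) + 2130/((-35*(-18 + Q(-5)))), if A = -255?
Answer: 47932174/3488709 - 2828*√2/21669 ≈ 13.555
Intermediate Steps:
S(F) = √(-8 + 2*F)
2828/(S(13) - A) + 2130/((-35*(-18 + Q(-5)))) = 2828/(√(-8 + 2*13) - 1*(-255)) + 2130/((-35*(-18 - 5))) = 2828/(√(-8 + 26) + 255) + 2130/((-35*(-23))) = 2828/(√18 + 255) + 2130/805 = 2828/(3*√2 + 255) + 2130*(1/805) = 2828/(255 + 3*√2) + 426/161 = 426/161 + 2828/(255 + 3*√2)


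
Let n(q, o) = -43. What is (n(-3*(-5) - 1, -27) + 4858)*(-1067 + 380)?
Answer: -3307905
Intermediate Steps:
(n(-3*(-5) - 1, -27) + 4858)*(-1067 + 380) = (-43 + 4858)*(-1067 + 380) = 4815*(-687) = -3307905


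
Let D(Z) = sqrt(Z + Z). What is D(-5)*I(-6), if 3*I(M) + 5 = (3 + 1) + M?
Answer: -7*I*sqrt(10)/3 ≈ -7.3786*I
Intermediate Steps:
I(M) = -1/3 + M/3 (I(M) = -5/3 + ((3 + 1) + M)/3 = -5/3 + (4 + M)/3 = -5/3 + (4/3 + M/3) = -1/3 + M/3)
D(Z) = sqrt(2)*sqrt(Z) (D(Z) = sqrt(2*Z) = sqrt(2)*sqrt(Z))
D(-5)*I(-6) = (sqrt(2)*sqrt(-5))*(-1/3 + (1/3)*(-6)) = (sqrt(2)*(I*sqrt(5)))*(-1/3 - 2) = (I*sqrt(10))*(-7/3) = -7*I*sqrt(10)/3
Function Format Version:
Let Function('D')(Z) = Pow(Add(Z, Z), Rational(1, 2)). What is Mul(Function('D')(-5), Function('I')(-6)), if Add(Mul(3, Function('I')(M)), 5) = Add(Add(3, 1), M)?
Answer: Mul(Rational(-7, 3), I, Pow(10, Rational(1, 2))) ≈ Mul(-7.3786, I)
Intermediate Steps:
Function('I')(M) = Add(Rational(-1, 3), Mul(Rational(1, 3), M)) (Function('I')(M) = Add(Rational(-5, 3), Mul(Rational(1, 3), Add(Add(3, 1), M))) = Add(Rational(-5, 3), Mul(Rational(1, 3), Add(4, M))) = Add(Rational(-5, 3), Add(Rational(4, 3), Mul(Rational(1, 3), M))) = Add(Rational(-1, 3), Mul(Rational(1, 3), M)))
Function('D')(Z) = Mul(Pow(2, Rational(1, 2)), Pow(Z, Rational(1, 2))) (Function('D')(Z) = Pow(Mul(2, Z), Rational(1, 2)) = Mul(Pow(2, Rational(1, 2)), Pow(Z, Rational(1, 2))))
Mul(Function('D')(-5), Function('I')(-6)) = Mul(Mul(Pow(2, Rational(1, 2)), Pow(-5, Rational(1, 2))), Add(Rational(-1, 3), Mul(Rational(1, 3), -6))) = Mul(Mul(Pow(2, Rational(1, 2)), Mul(I, Pow(5, Rational(1, 2)))), Add(Rational(-1, 3), -2)) = Mul(Mul(I, Pow(10, Rational(1, 2))), Rational(-7, 3)) = Mul(Rational(-7, 3), I, Pow(10, Rational(1, 2)))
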